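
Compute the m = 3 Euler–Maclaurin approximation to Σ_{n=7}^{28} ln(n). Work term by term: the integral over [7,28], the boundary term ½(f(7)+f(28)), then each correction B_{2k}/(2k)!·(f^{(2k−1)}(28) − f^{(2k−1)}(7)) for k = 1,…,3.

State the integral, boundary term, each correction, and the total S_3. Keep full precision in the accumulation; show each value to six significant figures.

Integral: ∫_7^28 ln(x) dx = 58.6804.
½[f(7) + f(28)] = ½[1.94591 + 3.33220] = 2.63906.
Integral + boundary = 61.3194.
Order-1 term: 1/12 · (0.0357143 − 0.142857) = -0.00892857.
Partial sum through k=1: 61.3105.
Order-2 term: −1/720 · (9.11079e-05 − 0.00583090) = 7.97194e-06.
Partial sum through k=2: 61.3105.
Order-3 term: 1/30240 · (1.39451e-06 − 0.00142798) = -4.71753e-08.

S_3 ≈ 61.3105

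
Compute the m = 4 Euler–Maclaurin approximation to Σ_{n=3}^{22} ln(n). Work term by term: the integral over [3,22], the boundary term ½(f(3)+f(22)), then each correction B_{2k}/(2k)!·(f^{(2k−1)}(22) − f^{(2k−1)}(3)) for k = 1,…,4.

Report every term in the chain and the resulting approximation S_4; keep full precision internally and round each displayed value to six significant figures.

S_4 ≈ 47.7780

∫_3^22 ln(x) dx evaluates to 45.7071.
½[f(3) + f(22)] = ½[1.09861 + 3.09104] = 2.09483.
Running total after boundary: 47.8019.
Correction k=1: B_{2}/2! · (f^{(1)}(22) − f^{(1)}(3)) = 1/12 · (0.0454545 − 0.333333) = -0.0239899.
Running total after k=1: 47.7779.
Correction k=2: B_{4}/4! · (f^{(3)}(22) − f^{(3)}(3)) = −1/720 · (0.000187829 − 0.0740741) = 0.000102620.
Running total after k=2: 47.7780.
Correction k=3: B_{6}/6! · (f^{(5)}(22) − f^{(5)}(3)) = 1/30240 · (4.65691e-06 − 0.0987654) = -3.26590e-06.
Running total after k=3: 47.7780.
Correction k=4: B_{8}/8! · (f^{(7)}(22) − f^{(7)}(3)) = −1/1209600 · (2.88651e-07 − 0.329218) = 2.72171e-07.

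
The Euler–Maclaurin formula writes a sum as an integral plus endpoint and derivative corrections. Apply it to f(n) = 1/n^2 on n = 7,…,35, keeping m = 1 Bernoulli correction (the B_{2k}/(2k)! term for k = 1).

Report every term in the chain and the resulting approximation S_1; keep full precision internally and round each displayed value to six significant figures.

Integral: ∫_7^35 1/x^2 dx = 0.114286.
½[f(7) + f(35)] = ½[0.0204082 + 0.000816327] = 0.0106122.
Integral + boundary = 0.124898.
Order-1 term: 1/12 · (-4.66472e-05 − (-0.00583090)) = 0.000482021.

S_1 ≈ 0.125380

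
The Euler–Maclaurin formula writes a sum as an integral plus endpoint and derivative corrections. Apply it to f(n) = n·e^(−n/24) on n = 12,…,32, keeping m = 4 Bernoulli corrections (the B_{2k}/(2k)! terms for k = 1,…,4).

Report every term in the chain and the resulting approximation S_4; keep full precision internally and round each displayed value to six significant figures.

∫_12^32 x·e^(−x/24) dx evaluates to 169.768.
Endpoint term: (f(12) + f(32))/2 = (7.27837 + 8.43511)/2 = 7.85674.
Running total after boundary: 177.625.
k=1: B_{2}/(2)! × [f^{(1)}(32) − f^{(1)}(12)] = 1/12 × (-0.0878657 − 0.303265) = -0.0325943.
Running total after k=1: 177.592.
k=2: B_{4}/(4)! × [f^{(3)}(32) − f^{(3)}(12)] = −1/720 × (0.000762723 − 0.00263251) = 2.59693e-06.
Running total after k=2: 177.592.
k=3: B_{6}/(6)! × [f^{(5)}(32) − f^{(5)}(12)] = 1/30240 × (2.91318e-06 − 8.22660e-06) = -1.75708e-10.
Running total after k=3: 177.592.
k=4: B_{8}/(8)! × [f^{(7)}(32) − f^{(7)}(12)] = −1/1209600 × (7.81629e-09 − 2.06300e-08) = 1.05933e-14.

S_4 ≈ 177.592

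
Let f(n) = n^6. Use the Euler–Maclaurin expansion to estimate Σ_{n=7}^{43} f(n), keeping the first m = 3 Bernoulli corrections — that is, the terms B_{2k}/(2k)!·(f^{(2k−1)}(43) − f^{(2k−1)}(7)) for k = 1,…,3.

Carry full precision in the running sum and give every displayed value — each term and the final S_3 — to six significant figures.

S_3 ≈ 4.20653e+10

Integral: ∫_7^43 x^6 dx = 3.88311e+10.
Boundary: ½(f(7) + f(43)) = ½(117649 + 6.32136e+09) = 3.16074e+09.
Running total after boundary: 4.19919e+10.
k=1: B_{2}/(2)! × [f^{(1)}(43) − f^{(1)}(7)] = 1/12 × (8.82051e+08 − 100842) = 7.34958e+07.
After k=1: 4.20653e+10.
k=2: B_{4}/(4)! × [f^{(3)}(43) − f^{(3)}(7)] = −1/720 × (9.54084e+06 − 41160.0) = -13194.0.
After k=2: 4.20653e+10.
k=3: B_{6}/(6)! × [f^{(5)}(43) − f^{(5)}(7)] = 1/30240 × (30960.0 − 5040.00) = 0.857143.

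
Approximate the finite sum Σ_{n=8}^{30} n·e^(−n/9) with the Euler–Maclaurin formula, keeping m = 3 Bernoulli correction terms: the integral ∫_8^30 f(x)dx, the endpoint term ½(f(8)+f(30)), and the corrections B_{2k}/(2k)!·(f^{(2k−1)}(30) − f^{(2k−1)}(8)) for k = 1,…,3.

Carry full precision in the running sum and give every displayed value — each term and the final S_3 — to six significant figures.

Integral: ∫_8^30 x·e^(−x/9) dx = 50.3786.
½[f(8) + f(30)] = ½[3.28890 + 1.07022] = 2.17956.
So far: 52.5582.
k=1: B_{2}/(2)! × [f^{(1)}(30) − f^{(1)}(8)] = 1/12 × (-0.0832393 − 0.0456791) = -0.0107432.
After k=1: 52.5474.
k=2: B_{4}/(4)! × [f^{(3)}(30) − f^{(3)}(8)] = −1/720 × (-0.000146807 − 0.0107149) = 1.50856e-05.
After k=2: 52.5474.
k=3: B_{6}/(6)! × [f^{(5)}(30) − f^{(5)}(8)] = 1/30240 × (9.06213e-06 − 0.000257602) = -8.21892e-09.

S_3 ≈ 52.5474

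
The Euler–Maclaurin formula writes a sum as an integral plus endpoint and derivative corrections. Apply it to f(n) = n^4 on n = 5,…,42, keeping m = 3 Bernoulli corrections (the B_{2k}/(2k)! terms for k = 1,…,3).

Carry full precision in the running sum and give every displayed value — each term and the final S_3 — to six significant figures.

S_3 ≈ 2.77184e+07

Integral: ∫_5^42 x^4 dx = 2.61376e+07.
Endpoint term: (f(5) + f(42))/2 = (625.000 + 3.11170e+06)/2 = 1.55616e+06.
Running total after boundary: 2.76938e+07.
k=1: B_{2}/(2)! × [f^{(1)}(42) − f^{(1)}(5)] = 1/12 × (296352 − 500.000) = 24654.3.
Running total after k=1: 2.77184e+07.
k=2: B_{4}/(4)! × [f^{(3)}(42) − f^{(3)}(5)] = −1/720 × (1008.00 − 120.000) = -1.23333.
Running total after k=2: 2.77184e+07.
k=3: B_{6}/(6)! × [f^{(5)}(42) − f^{(5)}(5)] = 1/30240 × (0.00000 − 0.00000) = 0.00000.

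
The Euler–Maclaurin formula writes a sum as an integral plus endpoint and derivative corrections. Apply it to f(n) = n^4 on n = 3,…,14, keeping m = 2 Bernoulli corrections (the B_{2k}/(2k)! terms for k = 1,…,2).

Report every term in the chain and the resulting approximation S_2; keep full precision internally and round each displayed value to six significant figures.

S_2 ≈ 127670

∫_3^14 x^4 dx evaluates to 107516.
½[f(3) + f(14)] = ½[81.0000 + 38416.0] = 19248.5.
So far: 126765.
k=1: B_{2}/(2)! × [f^{(1)}(14) − f^{(1)}(3)] = 1/12 × (10976.0 − 108.000) = 905.667.
After k=1: 127670.
k=2: B_{4}/(4)! × [f^{(3)}(14) − f^{(3)}(3)] = −1/720 × (336.000 − 72.0000) = -0.366667.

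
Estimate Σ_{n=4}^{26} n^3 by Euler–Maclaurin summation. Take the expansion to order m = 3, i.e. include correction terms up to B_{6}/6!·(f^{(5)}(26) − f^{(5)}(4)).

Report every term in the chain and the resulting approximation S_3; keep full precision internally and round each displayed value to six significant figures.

S_3 ≈ 123165

∫_4^26 x^3 dx evaluates to 114180.
Boundary: ½(f(4) + f(26)) = ½(64.0000 + 17576.0) = 8820.00.
Integral + boundary = 123000.
k=1: B_{2}/(2)! × [f^{(1)}(26) − f^{(1)}(4)] = 1/12 × (2028.00 − 48.0000) = 165.000.
Running total after k=1: 123165.
k=2: B_{4}/(4)! × [f^{(3)}(26) − f^{(3)}(4)] = −1/720 × (6.00000 − 6.00000) = 0.00000.
Running total after k=2: 123165.
k=3: B_{6}/(6)! × [f^{(5)}(26) − f^{(5)}(4)] = 1/30240 × (0.00000 − 0.00000) = 0.00000.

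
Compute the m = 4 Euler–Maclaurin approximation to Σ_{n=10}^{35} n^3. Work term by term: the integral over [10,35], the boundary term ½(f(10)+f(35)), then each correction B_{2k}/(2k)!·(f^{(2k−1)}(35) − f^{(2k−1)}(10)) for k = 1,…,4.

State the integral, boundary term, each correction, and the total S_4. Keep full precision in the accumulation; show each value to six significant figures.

S_4 ≈ 394875

The integral term ∫_10^35 x^3 dx = 372656.
½[f(10) + f(35)] = ½[1000.00 + 42875.0] = 21937.5.
So far: 394594.
k=1: B_{2}/(2)! × [f^{(1)}(35) − f^{(1)}(10)] = 1/12 × (3675.00 − 300.000) = 281.250.
Running total after k=1: 394875.
k=2: B_{4}/(4)! × [f^{(3)}(35) − f^{(3)}(10)] = −1/720 × (6.00000 − 6.00000) = 0.00000.
Running total after k=2: 394875.
k=3: B_{6}/(6)! × [f^{(5)}(35) − f^{(5)}(10)] = 1/30240 × (0.00000 − 0.00000) = 0.00000.
Running total after k=3: 394875.
k=4: B_{8}/(8)! × [f^{(7)}(35) − f^{(7)}(10)] = −1/1209600 × (0.00000 − 0.00000) = 0.00000.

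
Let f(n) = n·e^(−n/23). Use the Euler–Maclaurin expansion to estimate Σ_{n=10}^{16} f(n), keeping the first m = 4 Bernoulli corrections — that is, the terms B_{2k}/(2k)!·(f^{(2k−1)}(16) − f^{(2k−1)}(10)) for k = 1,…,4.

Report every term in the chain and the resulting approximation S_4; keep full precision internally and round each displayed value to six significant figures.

S_4 ≈ 51.2120

∫_10^16 x·e^(−x/23) dx evaluates to 44.0028.
½[f(10) + f(16)] = ½[6.47405 + 7.97999] = 7.22702.
Integral + boundary = 51.2298.
Order-1 term: 1/12 · (0.151793 − 0.365925) = -0.0178443.
Running total after k=1: 51.2120.
Order-2 term: −1/720 · (0.00217257 − 0.00313939) = 1.34280e-06.
Running total after k=2: 51.2120.
Order-3 term: 1/30240 · (7.67146e-06 − 1.05615e-05) = -9.55707e-11.
Running total after k=3: 51.2120.
Order-4 term: −1/1209600 · (2.12400e-08 − 2.87117e-08) = 6.17694e-15.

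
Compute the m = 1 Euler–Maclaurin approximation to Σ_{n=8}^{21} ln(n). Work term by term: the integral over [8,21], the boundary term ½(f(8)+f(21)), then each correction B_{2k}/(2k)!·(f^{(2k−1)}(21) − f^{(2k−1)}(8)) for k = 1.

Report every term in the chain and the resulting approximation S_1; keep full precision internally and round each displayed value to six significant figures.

S_1 ≈ 36.8550

The integral term ∫_8^21 ln(x) dx = 34.2994.
½[f(8) + f(21)] = ½[2.07944 + 3.04452] = 2.56198.
So far: 36.8614.
Correction k=1: B_{2}/2! · (f^{(1)}(21) − f^{(1)}(8)) = 1/12 · (0.0476190 − 0.125000) = -0.00644841.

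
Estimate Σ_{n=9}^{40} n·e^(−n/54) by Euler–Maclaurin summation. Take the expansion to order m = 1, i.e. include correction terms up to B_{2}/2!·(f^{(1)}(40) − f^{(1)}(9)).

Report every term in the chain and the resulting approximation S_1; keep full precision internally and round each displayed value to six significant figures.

S_1 ≈ 472.990

Integral: ∫_9^40 x·e^(−x/54) dx = 459.694.
Boundary: ½(f(9) + f(40)) = ½(7.61834 + 19.0704) = 13.3444.
Integral + boundary = 473.038.
Order-1 term: 1/12 · (0.123605 − 0.705401) = -0.0484831.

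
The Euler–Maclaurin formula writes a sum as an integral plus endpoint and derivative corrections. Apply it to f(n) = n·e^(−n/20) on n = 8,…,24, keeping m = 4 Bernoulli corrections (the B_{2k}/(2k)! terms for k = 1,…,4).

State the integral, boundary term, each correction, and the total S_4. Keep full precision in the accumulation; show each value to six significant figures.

S_4 ≈ 116.585

The integral term ∫_8^24 x·e^(−x/20) dx = 110.328.
Boundary: ½(f(8) + f(24)) = ½(5.36256 + 7.22866) = 6.29561.
So far: 116.624.
Correction k=1: B_{2}/2! · (f^{(1)}(24) − f^{(1)}(8)) = 1/12 · (-0.0602388 − 0.402192) = -0.0385359.
After k=1: 116.585.
Correction k=2: B_{4}/4! · (f^{(3)}(24) − f^{(3)}(8)) = −1/720 · (0.00135537 − 0.00435708) = 4.16904e-06.
After k=2: 116.585.
Correction k=3: B_{6}/6! · (f^{(5)}(24) − f^{(5)}(8)) = 1/30240 · (7.15336e-06 − 1.92717e-05) = -4.00739e-10.
After k=3: 116.585.
Correction k=4: B_{8}/8! · (f^{(7)}(24) − f^{(7)}(8)) = −1/1209600 · (2.72957e-08 − 6.91268e-08) = 3.45825e-14.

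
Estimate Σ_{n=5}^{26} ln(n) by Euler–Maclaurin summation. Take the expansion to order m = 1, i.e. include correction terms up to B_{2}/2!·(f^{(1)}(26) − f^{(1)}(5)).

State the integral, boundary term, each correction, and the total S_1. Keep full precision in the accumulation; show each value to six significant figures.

∫_5^26 ln(x) dx evaluates to 55.6633.
Endpoint term: (f(5) + f(26))/2 = (1.60944 + 3.25810)/2 = 2.43377.
Running total after boundary: 58.0971.
k=1: B_{2}/(2)! × [f^{(1)}(26) − f^{(1)}(5)] = 1/12 × (0.0384615 − 0.200000) = -0.0134615.

S_1 ≈ 58.0836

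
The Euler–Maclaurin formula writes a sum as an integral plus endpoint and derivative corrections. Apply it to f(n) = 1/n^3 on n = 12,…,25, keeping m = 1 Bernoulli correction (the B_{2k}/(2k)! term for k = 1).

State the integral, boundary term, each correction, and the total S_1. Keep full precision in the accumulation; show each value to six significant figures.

The integral term ∫_12^25 1/x^3 dx = 0.00267222.
Boundary: ½(f(12) + f(25)) = ½(0.000578704 + 6.40000e-05) = 0.000321352.
So far: 0.00299357.
Correction k=1: B_{2}/2! · (f^{(1)}(25) − f^{(1)}(12)) = 1/12 · (-7.68000e-06 − (-0.000144676)) = 1.14163e-05.

S_1 ≈ 0.00300499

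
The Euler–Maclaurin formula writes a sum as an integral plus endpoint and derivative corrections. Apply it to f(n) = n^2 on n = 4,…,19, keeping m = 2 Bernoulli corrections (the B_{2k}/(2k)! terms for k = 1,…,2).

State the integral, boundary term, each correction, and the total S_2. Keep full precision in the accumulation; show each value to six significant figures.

S_2 ≈ 2456.00

∫_4^19 x^2 dx evaluates to 2265.00.
½[f(4) + f(19)] = ½[16.0000 + 361.000] = 188.500.
Integral + boundary = 2453.50.
Order-1 term: 1/12 · (38.0000 − 8.00000) = 2.50000.
Running total after k=1: 2456.00.
Order-2 term: −1/720 · (0.00000 − 0.00000) = 0.00000.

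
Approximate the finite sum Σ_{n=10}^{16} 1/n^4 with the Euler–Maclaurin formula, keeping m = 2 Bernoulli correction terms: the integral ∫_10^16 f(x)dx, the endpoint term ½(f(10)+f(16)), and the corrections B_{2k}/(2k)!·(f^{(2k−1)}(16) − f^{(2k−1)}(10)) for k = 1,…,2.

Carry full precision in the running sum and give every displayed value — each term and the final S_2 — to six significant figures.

The integral term ∫_10^16 1/x^4 dx = 0.000251953.
½[f(10) + f(16)] = ½[0.000100000 + 1.52588e-05] = 5.76294e-05.
So far: 0.000309583.
k=1: B_{2}/(2)! × [f^{(1)}(16) − f^{(1)}(10)] = 1/12 × (-3.81470e-06 − (-4.00000e-05)) = 3.01544e-06.
After k=1: 0.000312598.
k=2: B_{4}/(4)! × [f^{(3)}(16) − f^{(3)}(10)] = −1/720 × (-4.47035e-07 − (-1.20000e-05)) = -1.60458e-08.

S_2 ≈ 0.000312582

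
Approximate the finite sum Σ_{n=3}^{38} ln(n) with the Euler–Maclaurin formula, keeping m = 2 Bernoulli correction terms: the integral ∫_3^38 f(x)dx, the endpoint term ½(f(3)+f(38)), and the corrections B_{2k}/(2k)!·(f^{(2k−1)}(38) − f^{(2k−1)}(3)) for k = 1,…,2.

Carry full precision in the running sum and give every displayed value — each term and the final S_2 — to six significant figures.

∫_3^38 ln(x) dx evaluates to 99.9324.
Boundary: ½(f(3) + f(38)) = ½(1.09861 + 3.63759) = 2.36810.
Running total after boundary: 102.301.
k=1: B_{2}/(2)! × [f^{(1)}(38) − f^{(1)}(3)] = 1/12 × (0.0263158 − 0.333333) = -0.0255848.
After k=1: 102.275.
k=2: B_{4}/(4)! × [f^{(3)}(38) − f^{(3)}(3)] = −1/720 × (3.64485e-05 − 0.0740741) = 0.000102830.

S_2 ≈ 102.275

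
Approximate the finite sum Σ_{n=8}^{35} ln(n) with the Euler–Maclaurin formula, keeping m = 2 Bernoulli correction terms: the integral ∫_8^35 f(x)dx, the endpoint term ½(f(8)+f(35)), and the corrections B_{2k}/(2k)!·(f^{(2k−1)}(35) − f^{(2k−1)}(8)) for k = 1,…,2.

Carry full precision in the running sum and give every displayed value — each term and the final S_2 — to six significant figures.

Integral: ∫_8^35 ln(x) dx = 80.8016.
Boundary: ½(f(8) + f(35)) = ½(2.07944 + 3.55535) = 2.81739.
Integral + boundary = 83.6190.
k=1: B_{2}/(2)! × [f^{(1)}(35) − f^{(1)}(8)] = 1/12 × (0.0285714 − 0.125000) = -0.00803571.
After k=1: 83.6110.
k=2: B_{4}/(4)! × [f^{(3)}(35) − f^{(3)}(8)] = −1/720 × (4.66472e-05 − 0.00390625) = 5.36056e-06.

S_2 ≈ 83.6110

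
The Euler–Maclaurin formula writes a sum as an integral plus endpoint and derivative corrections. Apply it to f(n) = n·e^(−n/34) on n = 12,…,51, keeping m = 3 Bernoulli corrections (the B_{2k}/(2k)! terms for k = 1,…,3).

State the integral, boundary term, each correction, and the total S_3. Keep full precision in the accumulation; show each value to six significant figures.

S_3 ≈ 463.908

∫_12^51 x·e^(−x/34) dx evaluates to 454.049.
Endpoint term: (f(12) + f(51))/2 = (8.43142 + 11.3796)/2 = 9.90553.
Running total after boundary: 463.955.
Correction k=1: B_{2}/2! · (f^{(1)}(51) − f^{(1)}(12)) = 1/12 · (-0.111565 − 0.454636) = -0.0471834.
Running total after k=1: 463.908.
Correction k=2: B_{4}/4! · (f^{(3)}(51) − f^{(3)}(12)) = −1/720 · (0.000289529 − 0.00160889) = 1.83244e-06.
Running total after k=2: 463.908.
Correction k=3: B_{6}/6! · (f^{(5)}(51) − f^{(5)}(12)) = 1/30240 · (5.84401e-07 − 2.44333e-06) = -6.14725e-11.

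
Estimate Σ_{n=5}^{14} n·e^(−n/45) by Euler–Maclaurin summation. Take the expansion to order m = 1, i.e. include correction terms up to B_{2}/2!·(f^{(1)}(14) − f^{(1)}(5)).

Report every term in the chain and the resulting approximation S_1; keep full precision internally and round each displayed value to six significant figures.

Integral: ∫_5^14 x·e^(−x/45) dx = 68.2493.
Endpoint term: (f(5) + f(14))/2 = (4.47420 + 10.2569)/2 = 7.36553.
Running total after boundary: 75.6148.
Correction k=1: B_{2}/2! · (f^{(1)}(14) − f^{(1)}(5)) = 1/12 · (0.504702 − 0.795413) = -0.0242259.

S_1 ≈ 75.5906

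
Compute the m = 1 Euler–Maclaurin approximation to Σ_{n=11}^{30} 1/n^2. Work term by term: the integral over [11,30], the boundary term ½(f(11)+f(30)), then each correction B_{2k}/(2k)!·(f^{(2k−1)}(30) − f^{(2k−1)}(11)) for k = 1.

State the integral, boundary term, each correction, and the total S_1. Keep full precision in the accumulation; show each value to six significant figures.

S_1 ≈ 0.0623826

Integral: ∫_11^30 1/x^2 dx = 0.0575758.
Boundary: ½(f(11) + f(30)) = ½(0.00826446 + 0.00111111) = 0.00468779.
Integral + boundary = 0.0622635.
Order-1 term: 1/12 · (-7.40741e-05 − (-0.00150263)) = 0.000119046.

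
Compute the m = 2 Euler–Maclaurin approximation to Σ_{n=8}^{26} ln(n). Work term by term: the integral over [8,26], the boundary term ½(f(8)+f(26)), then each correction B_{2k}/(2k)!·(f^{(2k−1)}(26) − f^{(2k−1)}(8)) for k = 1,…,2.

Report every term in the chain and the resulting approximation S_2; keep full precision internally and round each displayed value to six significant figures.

∫_8^26 ln(x) dx evaluates to 50.0750.
½[f(8) + f(26)] = ½[2.07944 + 3.25810] = 2.66877.
Running total after boundary: 52.7437.
Order-1 term: 1/12 · (0.0384615 − 0.125000) = -0.00721154.
Running total after k=1: 52.7365.
Order-2 term: −1/720 · (0.000113792 − 0.00390625) = 5.26730e-06.

S_2 ≈ 52.7365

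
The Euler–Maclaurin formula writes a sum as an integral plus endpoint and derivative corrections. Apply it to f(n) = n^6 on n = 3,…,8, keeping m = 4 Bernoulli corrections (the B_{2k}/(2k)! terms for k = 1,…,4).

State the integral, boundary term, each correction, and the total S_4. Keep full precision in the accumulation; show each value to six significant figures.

S_4 ≈ 446899

∫_3^8 x^6 dx evaluates to 299281.
Boundary: ½(f(3) + f(8)) = ½(729.000 + 262144) = 131436.
So far: 430717.
Correction k=1: B_{2}/2! · (f^{(1)}(8) − f^{(1)}(3)) = 1/12 · (196608 − 1458.00) = 16262.5.
Running total after k=1: 446980.
Correction k=2: B_{4}/4! · (f^{(3)}(8) − f^{(3)}(3)) = −1/720 · (61440.0 − 3240.00) = -80.8333.
Running total after k=2: 446899.
Correction k=3: B_{6}/6! · (f^{(5)}(8) − f^{(5)}(3)) = 1/30240 · (5760.00 − 2160.00) = 0.119048.
Running total after k=3: 446899.
Correction k=4: B_{8}/8! · (f^{(7)}(8) − f^{(7)}(3)) = −1/1209600 · (0.00000 − 0.00000) = 0.00000.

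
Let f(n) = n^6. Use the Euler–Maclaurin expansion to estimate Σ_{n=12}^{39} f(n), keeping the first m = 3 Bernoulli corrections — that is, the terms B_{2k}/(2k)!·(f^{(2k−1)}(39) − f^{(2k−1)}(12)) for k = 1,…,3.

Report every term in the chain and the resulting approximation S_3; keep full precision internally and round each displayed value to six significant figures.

S_3 ≈ 2.14052e+10

The integral term ∫_12^39 x^6 dx = 1.95993e+10.
Endpoint term: (f(12) + f(39))/2 = (2.98598e+06 + 3.51874e+09)/2 = 1.76086e+09.
Running total after boundary: 2.13602e+10.
k=1: B_{2}/(2)! × [f^{(1)}(39) − f^{(1)}(12)] = 1/12 × (5.41345e+08 − 1.49299e+06) = 4.49877e+07.
Running total after k=1: 2.14052e+10.
k=2: B_{4}/(4)! × [f^{(3)}(39) − f^{(3)}(12)] = −1/720 × (7.11828e+06 − 207360) = -9598.50.
Running total after k=2: 2.14052e+10.
k=3: B_{6}/(6)! × [f^{(5)}(39) − f^{(5)}(12)] = 1/30240 × (28080.0 − 8640.00) = 0.642857.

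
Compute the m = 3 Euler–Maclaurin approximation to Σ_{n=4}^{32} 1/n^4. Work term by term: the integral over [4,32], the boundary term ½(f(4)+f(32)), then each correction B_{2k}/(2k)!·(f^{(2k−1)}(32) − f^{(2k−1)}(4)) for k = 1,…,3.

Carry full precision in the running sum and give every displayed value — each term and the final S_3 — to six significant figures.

∫_4^32 1/x^4 dx evaluates to 0.00519816.
½[f(4) + f(32)] = ½[0.00390625 + 9.53674e-07] = 0.00195360.
Integral + boundary = 0.00715176.
k=1: B_{2}/(2)! × [f^{(1)}(32) − f^{(1)}(4)] = 1/12 × (-1.19209e-07 − (-0.00390625)) = 0.000325511.
Running total after k=1: 0.00747727.
k=2: B_{4}/(4)! × [f^{(3)}(32) − f^{(3)}(4)] = −1/720 × (-3.49246e-09 − (-0.00732422)) = -1.01725e-05.
Running total after k=2: 0.00746710.
k=3: B_{6}/(6)! × [f^{(5)}(32) − f^{(5)}(4)] = 1/30240 × (-1.90994e-10 − (-0.0256348)) = 8.47710e-07.

S_3 ≈ 0.00746795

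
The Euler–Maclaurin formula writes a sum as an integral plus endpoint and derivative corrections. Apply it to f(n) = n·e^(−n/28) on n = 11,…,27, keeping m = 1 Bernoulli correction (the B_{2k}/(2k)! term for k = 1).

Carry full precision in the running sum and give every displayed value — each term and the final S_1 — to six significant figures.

S_1 ≈ 158.930

Integral: ∫_11^27 x·e^(−x/28) dx = 150.103.
Boundary: ½(f(11) + f(27)) = ½(7.42638 + 10.2939) = 8.86014.
So far: 158.963.
k=1: B_{2}/(2)! × [f^{(1)}(27) − f^{(1)}(11)] = 1/12 × (0.0136163 − 0.409897) = -0.0330234.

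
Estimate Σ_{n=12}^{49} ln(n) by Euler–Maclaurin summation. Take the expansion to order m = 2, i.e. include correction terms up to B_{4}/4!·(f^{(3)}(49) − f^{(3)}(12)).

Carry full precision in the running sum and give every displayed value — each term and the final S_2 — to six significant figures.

Integral: ∫_12^49 ln(x) dx = 123.880.
½[f(12) + f(49)] = ½[2.48491 + 3.89182] = 3.18836.
Running total after boundary: 127.069.
Correction k=1: B_{2}/2! · (f^{(1)}(49) − f^{(1)}(12)) = 1/12 · (0.0204082 − 0.0833333) = -0.00524376.
Running total after k=1: 127.063.
Correction k=2: B_{4}/4! · (f^{(3)}(49) − f^{(3)}(12)) = −1/720 · (1.69997e-05 − 0.00115741) = 1.58390e-06.

S_2 ≈ 127.063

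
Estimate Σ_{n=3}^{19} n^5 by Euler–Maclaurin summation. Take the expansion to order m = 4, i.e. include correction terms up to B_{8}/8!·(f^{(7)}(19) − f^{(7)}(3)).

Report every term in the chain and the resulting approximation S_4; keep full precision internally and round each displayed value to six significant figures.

∫_3^19 x^5 dx evaluates to 7.84086e+06.
Endpoint term: (f(3) + f(19))/2 = (243.000 + 2.47610e+06)/2 = 1.23817e+06.
Integral + boundary = 9.07903e+06.
k=1: B_{2}/(2)! × [f^{(1)}(19) − f^{(1)}(3)] = 1/12 × (651605 − 405.000) = 54266.7.
Running total after k=1: 9.13330e+06.
k=2: B_{4}/(4)! × [f^{(3)}(19) − f^{(3)}(3)] = −1/720 × (21660.0 − 540.000) = -29.3333.
Running total after k=2: 9.13327e+06.
k=3: B_{6}/(6)! × [f^{(5)}(19) − f^{(5)}(3)] = 1/30240 × (120.000 − 120.000) = 0.00000.
Running total after k=3: 9.13327e+06.
k=4: B_{8}/(8)! × [f^{(7)}(19) − f^{(7)}(3)] = −1/1209600 × (0.00000 − 0.00000) = 0.00000.

S_4 ≈ 9.13327e+06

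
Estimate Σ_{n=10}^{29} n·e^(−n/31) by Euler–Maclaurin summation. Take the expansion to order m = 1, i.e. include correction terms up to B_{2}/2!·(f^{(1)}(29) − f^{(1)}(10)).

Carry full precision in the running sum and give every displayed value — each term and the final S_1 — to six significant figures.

∫_10^29 x·e^(−x/31) dx evaluates to 190.700.
Boundary: ½(f(10) + f(29)) = ½(7.24278 + 11.3795) = 9.31113.
Integral + boundary = 200.011.
Order-1 term: 1/12 · (0.0253159 − 0.490640) = -0.0387770.

S_1 ≈ 199.973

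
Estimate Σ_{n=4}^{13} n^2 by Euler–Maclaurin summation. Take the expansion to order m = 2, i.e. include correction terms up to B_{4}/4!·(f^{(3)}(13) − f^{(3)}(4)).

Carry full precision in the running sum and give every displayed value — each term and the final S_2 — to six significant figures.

Integral: ∫_4^13 x^2 dx = 711.000.
Boundary: ½(f(4) + f(13)) = ½(16.0000 + 169.000) = 92.5000.
Integral + boundary = 803.500.
Order-1 term: 1/12 · (26.0000 − 8.00000) = 1.50000.
After k=1: 805.000.
Order-2 term: −1/720 · (0.00000 − 0.00000) = 0.00000.

S_2 ≈ 805.000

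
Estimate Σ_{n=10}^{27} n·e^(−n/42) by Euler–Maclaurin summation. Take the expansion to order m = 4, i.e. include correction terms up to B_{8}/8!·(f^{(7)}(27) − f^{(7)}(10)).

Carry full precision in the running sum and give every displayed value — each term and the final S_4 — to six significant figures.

Integral: ∫_10^27 x·e^(−x/42) dx = 197.537.
½[f(10) + f(27)] = ½[7.88128 + 14.1963] = 11.0388.
Integral + boundary = 208.576.
Correction k=1: B_{2}/2! · (f^{(1)}(27) − f^{(1)}(10)) = 1/12 · (0.187781 − 0.600478) = -0.0343914.
Partial sum through k=1: 208.541.
Correction k=2: B_{4}/4! · (f^{(3)}(27) − f^{(3)}(10)) = −1/720 · (0.000702584 − 0.00123398) = 7.38045e-07.
Partial sum through k=2: 208.541.
Correction k=3: B_{6}/6! · (f^{(5)}(27) − f^{(5)}(10)) = 1/30240 · (7.36233e-07 − 1.20609e-06) = -1.55376e-11.
Partial sum through k=3: 208.541.
Correction k=4: B_{8}/8! · (f^{(7)}(27) − f^{(7)}(10)) = −1/1209600 · (6.08943e-10 − 9.70890e-10) = 2.99228e-16.

S_4 ≈ 208.541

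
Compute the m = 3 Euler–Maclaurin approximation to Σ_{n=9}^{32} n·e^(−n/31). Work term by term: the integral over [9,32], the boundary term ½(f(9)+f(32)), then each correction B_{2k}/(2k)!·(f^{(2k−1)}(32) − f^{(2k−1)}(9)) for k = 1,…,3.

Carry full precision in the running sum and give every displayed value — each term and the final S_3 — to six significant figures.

∫_9^32 x·e^(−x/31) dx evaluates to 231.886.
Endpoint term: (f(9) + f(32))/2 = (6.73220 + 11.3985)/2 = 9.06533.
Running total after boundary: 240.951.
Correction k=1: B_{2}/2! · (f^{(1)}(32) − f^{(1)}(9)) = 1/12 · (-0.0114904 − 0.530854) = -0.0451954.
After k=1: 240.906.
Correction k=2: B_{4}/4! · (f^{(3)}(32) − f^{(3)}(9)) = −1/720 · (0.000729358 − 0.00210916) = 1.91639e-06.
After k=2: 240.906.
Correction k=3: B_{6}/6! · (f^{(5)}(32) − f^{(5)}(9)) = 1/30240 · (1.53036e-06 − 3.81469e-06) = -7.55400e-11.

S_3 ≈ 240.906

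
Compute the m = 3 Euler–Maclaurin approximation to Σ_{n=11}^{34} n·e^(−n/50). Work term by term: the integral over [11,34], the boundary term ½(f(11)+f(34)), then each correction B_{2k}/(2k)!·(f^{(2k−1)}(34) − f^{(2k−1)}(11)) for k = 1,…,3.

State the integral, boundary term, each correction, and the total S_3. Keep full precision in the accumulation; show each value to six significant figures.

Integral: ∫_11^34 x·e^(−x/50) dx = 319.891.
½[f(11) + f(34)] = ½[8.82771 + 17.2250] = 13.0263.
Integral + boundary = 332.917.
Correction k=1: B_{2}/2! · (f^{(1)}(34) − f^{(1)}(11)) = 1/12 · (0.162117 − 0.625965) = -0.0386539.
After k=1: 332.879.
Correction k=2: B_{4}/4! · (f^{(3)}(34) − f^{(3)}(11)) = −1/720 · (0.000470141 − 0.000892401) = 5.86473e-07.
After k=2: 332.879.
Correction k=3: B_{6}/6! · (f^{(5)}(34) − f^{(5)}(11)) = 1/30240 · (3.50174e-07 − 6.13766e-07) = -8.71669e-12.

S_3 ≈ 332.879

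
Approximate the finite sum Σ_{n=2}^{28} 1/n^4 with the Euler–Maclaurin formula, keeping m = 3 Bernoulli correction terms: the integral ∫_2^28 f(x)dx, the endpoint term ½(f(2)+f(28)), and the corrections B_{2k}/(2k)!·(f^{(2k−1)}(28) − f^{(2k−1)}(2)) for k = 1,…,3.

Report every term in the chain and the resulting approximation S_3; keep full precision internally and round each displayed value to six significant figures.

S_3 ≈ 0.0824509

Integral: ∫_2^28 1/x^4 dx = 0.0416515.
½[f(2) + f(28)] = ½[0.0625000 + 1.62693e-06] = 0.0312508.
Integral + boundary = 0.0729023.
k=1: B_{2}/(2)! × [f^{(1)}(28) − f^{(1)}(2)] = 1/12 × (-2.32418e-07 − (-0.125000)) = 0.0104166.
After k=1: 0.0833189.
k=2: B_{4}/(4)! × [f^{(3)}(28) − f^{(3)}(2)] = −1/720 × (-8.89355e-09 − (-0.937500)) = -0.00130208.
After k=2: 0.0820169.
k=3: B_{6}/(6)! × [f^{(5)}(28) − f^{(5)}(2)] = 1/30240 × (-6.35253e-10 − (-13.1250)) = 0.000434028.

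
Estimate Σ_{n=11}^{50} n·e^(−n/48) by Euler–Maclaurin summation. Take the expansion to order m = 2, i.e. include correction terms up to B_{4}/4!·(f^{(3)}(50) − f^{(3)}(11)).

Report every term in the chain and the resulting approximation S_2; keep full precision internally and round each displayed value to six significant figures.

∫_11^50 x·e^(−x/48) dx evaluates to 592.113.
Boundary: ½(f(11) + f(50)) = ½(8.74716 + 17.6433) = 13.1952.
So far: 605.308.
k=1: B_{2}/(2)! × [f^{(1)}(50) − f^{(1)}(11)] = 1/12 × (-0.0147028 − 0.612964) = -0.0523055.
Running total after k=1: 605.256.
k=2: B_{4}/(4)! × [f^{(3)}(50) − f^{(3)}(11)] = −1/720 × (0.000299926 − 0.000956318) = 9.11655e-07.

S_2 ≈ 605.256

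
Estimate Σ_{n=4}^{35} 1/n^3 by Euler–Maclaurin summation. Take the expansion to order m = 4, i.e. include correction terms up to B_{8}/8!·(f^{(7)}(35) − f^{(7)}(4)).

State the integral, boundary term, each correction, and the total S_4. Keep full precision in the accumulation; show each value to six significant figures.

The integral term ∫_4^35 1/x^3 dx = 0.0308418.
½[f(4) + f(35)] = ½[0.0156250 + 2.33236e-05] = 0.00782416.
Integral + boundary = 0.0386660.
Order-1 term: 1/12 · (-1.99917e-06 − (-0.0117188)) = 0.000976396.
Running total after k=1: 0.0396424.
Order-2 term: −1/720 · (-3.26395e-08 − (-0.0146484)) = -2.03450e-05.
Running total after k=2: 0.0396220.
Order-3 term: 1/30240 · (-1.11907e-09 − (-0.0384521)) = 1.27157e-06.
Running total after k=3: 0.0396233.
Order-4 term: −1/1209600 · (-6.57737e-11 − (-0.173035)) = -1.43051e-07.

S_4 ≈ 0.0396232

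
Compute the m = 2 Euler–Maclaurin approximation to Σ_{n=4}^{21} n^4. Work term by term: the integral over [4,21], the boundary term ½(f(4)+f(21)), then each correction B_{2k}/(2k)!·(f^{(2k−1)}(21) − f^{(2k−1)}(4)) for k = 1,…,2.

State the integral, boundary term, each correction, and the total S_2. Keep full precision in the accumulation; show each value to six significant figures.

∫_4^21 x^4 dx evaluates to 816615.
½[f(4) + f(21)] = ½[256.000 + 194481] = 97368.5.
Integral + boundary = 913984.
Correction k=1: B_{2}/2! · (f^{(1)}(21) − f^{(1)}(4)) = 1/12 · (37044.0 − 256.000) = 3065.67.
Running total after k=1: 917050.
Correction k=2: B_{4}/4! · (f^{(3)}(21) − f^{(3)}(4)) = −1/720 · (504.000 − 96.0000) = -0.566667.

S_2 ≈ 917049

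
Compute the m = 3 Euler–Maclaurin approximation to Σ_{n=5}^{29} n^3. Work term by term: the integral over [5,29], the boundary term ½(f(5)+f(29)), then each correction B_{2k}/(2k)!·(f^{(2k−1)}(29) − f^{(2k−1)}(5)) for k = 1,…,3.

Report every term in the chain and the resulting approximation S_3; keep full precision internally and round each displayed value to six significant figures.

S_3 ≈ 189125

∫_5^29 x^3 dx evaluates to 176664.
Boundary: ½(f(5) + f(29)) = ½(125.000 + 24389.0) = 12257.0.
Integral + boundary = 188921.
Order-1 term: 1/12 · (2523.00 − 75.0000) = 204.000.
Running total after k=1: 189125.
Order-2 term: −1/720 · (6.00000 − 6.00000) = 0.00000.
Running total after k=2: 189125.
Order-3 term: 1/30240 · (0.00000 − 0.00000) = 0.00000.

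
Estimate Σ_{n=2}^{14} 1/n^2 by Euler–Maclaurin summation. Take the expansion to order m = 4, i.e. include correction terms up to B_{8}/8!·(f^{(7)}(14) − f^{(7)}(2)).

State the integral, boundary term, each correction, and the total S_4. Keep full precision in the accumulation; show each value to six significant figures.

The integral term ∫_2^14 1/x^2 dx = 0.428571.
Endpoint term: (f(2) + f(14))/2 = (0.250000 + 0.00510204)/2 = 0.127551.
Integral + boundary = 0.556122.
Correction k=1: B_{2}/2! · (f^{(1)}(14) − f^{(1)}(2)) = 1/12 · (-0.000728863 − (-0.250000)) = 0.0207726.
After k=1: 0.576895.
Correction k=2: B_{4}/4! · (f^{(3)}(14) − f^{(3)}(2)) = −1/720 · (-4.46243e-05 − (-0.750000)) = -0.00104160.
After k=2: 0.575853.
Correction k=3: B_{6}/6! · (f^{(5)}(14) − f^{(5)}(2)) = 1/30240 · (-6.83024e-06 − (-5.62500)) = 0.000186012.
After k=3: 0.576039.
Correction k=4: B_{8}/8! · (f^{(7)}(14) − f^{(7)}(2)) = −1/1209600 · (-1.95150e-06 − (-78.7500)) = -6.51042e-05.

S_4 ≈ 0.575974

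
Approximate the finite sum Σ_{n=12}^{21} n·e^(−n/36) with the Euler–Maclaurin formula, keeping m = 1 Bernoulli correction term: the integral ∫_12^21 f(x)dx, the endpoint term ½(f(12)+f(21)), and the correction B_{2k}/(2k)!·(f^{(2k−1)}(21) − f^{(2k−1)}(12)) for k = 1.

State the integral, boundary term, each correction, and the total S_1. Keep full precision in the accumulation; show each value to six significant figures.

S_1 ≈ 103.216

The integral term ∫_12^21 x·e^(−x/36) dx = 93.0780.
½[f(12) + f(21)] = ½[8.59838 + 11.7187] = 10.1586.
Integral + boundary = 103.237.
Correction k=1: B_{2}/2! · (f^{(1)}(21) − f^{(1)}(12)) = 1/12 · (0.232515 − 0.477688) = -0.0204311.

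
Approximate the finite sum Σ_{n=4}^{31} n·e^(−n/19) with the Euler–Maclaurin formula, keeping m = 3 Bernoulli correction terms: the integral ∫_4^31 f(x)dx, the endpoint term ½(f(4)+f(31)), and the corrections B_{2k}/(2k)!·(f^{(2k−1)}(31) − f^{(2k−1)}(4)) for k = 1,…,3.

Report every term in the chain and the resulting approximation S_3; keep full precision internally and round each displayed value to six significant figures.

The integral term ∫_4^31 x·e^(−x/19) dx = 168.199.
½[f(4) + f(31)] = ½[3.24063 + 6.06423] = 4.65243.
So far: 172.852.
Order-1 term: 1/12 · (-0.123550 − 0.639598) = -0.0635957.
Partial sum through k=1: 172.788.
Order-2 term: −1/720 · (0.000741527 − 0.00626015) = 7.66475e-06.
Partial sum through k=2: 172.788.
Order-3 term: 1/30240 · (5.05622e-06 − 2.97744e-05) = -8.17400e-10.

S_3 ≈ 172.788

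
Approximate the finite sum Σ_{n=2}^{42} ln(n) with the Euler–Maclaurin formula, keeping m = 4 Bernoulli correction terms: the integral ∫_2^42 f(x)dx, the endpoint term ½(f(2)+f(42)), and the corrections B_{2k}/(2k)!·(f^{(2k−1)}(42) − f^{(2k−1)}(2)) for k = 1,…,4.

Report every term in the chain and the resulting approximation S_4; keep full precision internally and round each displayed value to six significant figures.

∫_2^42 ln(x) dx evaluates to 115.596.
Endpoint term: (f(2) + f(42))/2 = (0.693147 + 3.73767)/2 = 2.21541.
Running total after boundary: 117.811.
Correction k=1: B_{2}/2! · (f^{(1)}(42) − f^{(1)}(2)) = 1/12 · (0.0238095 − 0.500000) = -0.0396825.
Partial sum through k=1: 117.772.
Correction k=2: B_{4}/4! · (f^{(3)}(42) − f^{(3)}(2)) = −1/720 · (2.69949e-05 − 0.250000) = 0.000347185.
Partial sum through k=2: 117.772.
Correction k=3: B_{6}/6! · (f^{(5)}(42) − f^{(5)}(2)) = 1/30240 · (1.83639e-07 − 0.750000) = -2.48016e-05.
Partial sum through k=3: 117.772.
Correction k=4: B_{8}/8! · (f^{(7)}(42) − f^{(7)}(2)) = −1/1209600 · (3.12311e-09 − 5.62500) = 4.65030e-06.

S_4 ≈ 117.772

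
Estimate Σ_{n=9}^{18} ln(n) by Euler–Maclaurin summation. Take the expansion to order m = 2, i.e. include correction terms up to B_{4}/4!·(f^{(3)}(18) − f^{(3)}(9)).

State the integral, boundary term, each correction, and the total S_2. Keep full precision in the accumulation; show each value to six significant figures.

The integral term ∫_9^18 ln(x) dx = 23.2517.
Boundary: ½(f(9) + f(18)) = ½(2.19722 + 2.89037) = 2.54380.
Integral + boundary = 25.7955.
Correction k=1: B_{2}/2! · (f^{(1)}(18) − f^{(1)}(9)) = 1/12 · (0.0555556 − 0.111111) = -0.00462963.
After k=1: 25.7908.
Correction k=2: B_{4}/4! · (f^{(3)}(18) − f^{(3)}(9)) = −1/720 · (0.000342936 − 0.00274348) = 3.33410e-06.

S_2 ≈ 25.7908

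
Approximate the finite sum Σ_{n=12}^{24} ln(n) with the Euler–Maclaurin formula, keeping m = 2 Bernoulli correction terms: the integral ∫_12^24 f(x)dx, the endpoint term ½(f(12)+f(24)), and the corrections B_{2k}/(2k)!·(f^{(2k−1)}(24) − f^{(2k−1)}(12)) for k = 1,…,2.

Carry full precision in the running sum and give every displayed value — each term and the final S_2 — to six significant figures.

S_2 ≈ 37.2824

Integral: ∫_12^24 ln(x) dx = 34.4544.
½[f(12) + f(24)] = ½[2.48491 + 3.17805] = 2.83148.
Integral + boundary = 37.2859.
k=1: B_{2}/(2)! × [f^{(1)}(24) − f^{(1)}(12)] = 1/12 × (0.0416667 − 0.0833333) = -0.00347222.
Running total after k=1: 37.2824.
k=2: B_{4}/(4)! × [f^{(3)}(24) − f^{(3)}(12)] = −1/720 × (0.000144676 − 0.00115741) = 1.40657e-06.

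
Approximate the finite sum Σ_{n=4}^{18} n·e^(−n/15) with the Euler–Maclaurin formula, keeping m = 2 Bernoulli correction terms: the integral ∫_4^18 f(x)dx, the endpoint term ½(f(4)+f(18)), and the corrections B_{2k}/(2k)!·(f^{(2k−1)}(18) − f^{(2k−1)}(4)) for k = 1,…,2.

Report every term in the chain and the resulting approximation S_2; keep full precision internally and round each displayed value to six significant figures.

∫_4^18 x·e^(−x/15) dx evaluates to 69.1984.
½[f(4) + f(18)] = ½[3.06371 + 5.42150] = 4.24260.
So far: 73.4410.
Correction k=1: B_{2}/2! · (f^{(1)}(18) − f^{(1)}(4)) = 1/12 · (-0.0602388 − 0.561681) = -0.0518266.
After k=1: 73.3892.
Correction k=2: B_{4}/4! · (f^{(3)}(18) − f^{(3)}(4)) = −1/720 · (0.00240955 − 0.00930461) = 9.57647e-06.

S_2 ≈ 73.3892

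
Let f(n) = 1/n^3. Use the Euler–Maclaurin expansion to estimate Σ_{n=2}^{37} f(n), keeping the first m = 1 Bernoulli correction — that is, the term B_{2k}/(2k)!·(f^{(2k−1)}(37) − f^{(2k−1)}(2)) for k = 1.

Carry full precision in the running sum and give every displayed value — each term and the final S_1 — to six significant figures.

∫_2^37 1/x^3 dx evaluates to 0.124635.
½[f(2) + f(37)] = ½[0.125000 + 1.97422e-05] = 0.0625099.
Running total after boundary: 0.187145.
Correction k=1: B_{2}/2! · (f^{(1)}(37) − f^{(1)}(2)) = 1/12 · (-1.60072e-06 − (-0.187500)) = 0.0156249.

S_1 ≈ 0.202770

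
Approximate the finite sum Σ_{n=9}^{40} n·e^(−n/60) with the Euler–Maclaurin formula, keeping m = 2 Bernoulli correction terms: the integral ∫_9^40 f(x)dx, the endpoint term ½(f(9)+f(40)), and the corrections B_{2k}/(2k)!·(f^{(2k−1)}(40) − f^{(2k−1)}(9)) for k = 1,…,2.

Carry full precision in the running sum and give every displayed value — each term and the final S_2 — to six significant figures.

S_2 ≈ 496.923

Integral: ∫_9^40 x·e^(−x/60) dx = 482.828.
Boundary: ½(f(9) + f(40)) = ½(7.74637 + 20.5367) = 14.1415.
Integral + boundary = 496.970.
k=1: B_{2}/(2)! × [f^{(1)}(40) − f^{(1)}(9)] = 1/12 × (0.171139 − 0.731602) = -0.0467052.
After k=1: 496.923.
k=2: B_{4}/(4)! × [f^{(3)}(40) − f^{(3)}(9)] = −1/720 × (0.000332770 − 0.000681394) = 4.84199e-07.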